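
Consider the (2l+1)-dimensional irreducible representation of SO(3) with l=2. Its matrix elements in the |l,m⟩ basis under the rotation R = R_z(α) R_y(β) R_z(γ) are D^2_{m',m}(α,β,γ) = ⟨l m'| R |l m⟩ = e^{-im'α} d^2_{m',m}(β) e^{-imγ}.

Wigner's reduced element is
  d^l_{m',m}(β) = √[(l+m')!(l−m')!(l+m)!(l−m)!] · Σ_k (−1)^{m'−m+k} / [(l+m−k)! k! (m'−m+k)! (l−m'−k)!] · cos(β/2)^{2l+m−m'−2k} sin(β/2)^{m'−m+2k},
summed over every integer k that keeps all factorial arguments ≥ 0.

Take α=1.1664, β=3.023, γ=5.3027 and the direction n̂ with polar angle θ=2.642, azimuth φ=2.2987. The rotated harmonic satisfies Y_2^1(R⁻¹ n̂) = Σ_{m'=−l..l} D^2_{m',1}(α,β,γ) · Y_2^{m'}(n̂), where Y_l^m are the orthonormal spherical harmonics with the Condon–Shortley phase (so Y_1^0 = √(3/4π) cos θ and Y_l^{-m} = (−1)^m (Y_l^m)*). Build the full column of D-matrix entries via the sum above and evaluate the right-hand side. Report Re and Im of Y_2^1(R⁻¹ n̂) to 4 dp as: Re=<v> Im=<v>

Need the full column D^2_{m',1} for m'=−2..2 at α=1.1664, β=3.023, γ=5.3027.
cos(β/2)=0.059262, sin(β/2)=0.998242
d^2_{-2,1}: single k=3 term ⇒ +0.117899;  D = -0.116166-0.020143i
d^2_{-1,1}: k∈[2..3] ⇒ +0.010499 -0.992988 = -0.982490;  D = +0.535210-0.823915i
d^2_{0,1}: k∈[1..2] ⇒ +0.000509 -0.144397 = -0.143888;  D = -0.080091-0.119537i
d^2_{1,1}: k∈[0..1] ⇒ +0.000012 -0.010499 = -0.010486;  D = -0.010306+0.001938i
d^2_{2,1}: single k=0 term ⇒ -0.000416;  D = -0.000090+0.000406i
Y_2^{m'}(θ=2.642,φ=2.2987) and Σ D·Y over m':
  (-0.1162-0.0201i)·(-0.0102+0.0881i)  (+0.5352-0.8239i)·(+0.2161+0.2425i)  (-0.0801-0.1195i)·(+0.4136+0.0000i)  (-0.0103+0.0019i)·(-0.2161+0.2425i)  (-0.0001+0.0004i)·(-0.0102-0.0881i)
Y_2^1(R⁻¹ n̂) = +0.287130-0.110655i

Re=0.2871 Im=-0.1107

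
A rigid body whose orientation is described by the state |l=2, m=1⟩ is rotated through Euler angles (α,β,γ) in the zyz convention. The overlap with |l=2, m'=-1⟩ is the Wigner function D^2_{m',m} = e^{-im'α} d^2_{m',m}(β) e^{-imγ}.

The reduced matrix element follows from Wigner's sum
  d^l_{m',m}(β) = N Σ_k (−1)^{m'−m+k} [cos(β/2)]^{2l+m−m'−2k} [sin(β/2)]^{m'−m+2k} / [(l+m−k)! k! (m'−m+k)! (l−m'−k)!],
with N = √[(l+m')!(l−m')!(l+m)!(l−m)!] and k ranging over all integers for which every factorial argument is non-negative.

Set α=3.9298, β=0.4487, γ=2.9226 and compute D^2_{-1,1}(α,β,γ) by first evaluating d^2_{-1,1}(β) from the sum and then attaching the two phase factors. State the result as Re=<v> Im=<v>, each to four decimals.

D^2_{-1,1}(3.9298,0.4487,2.9226) = e^{-i·-1·3.9298}·d^2_{-1,1}(0.4487)·e^{-i·1·2.9226}. Compute d first:
c=cos(0.4487/2)=0.974939, s=sin(0.4487/2)=0.222473; N=√[1·6·6·1]=6.000000
Admissible k: 2..3 (factorial args all ≥0)
  k=2: (−1)^0·6.0000/(2)·0.9749^2·0.2225^2 = +0.141133
  k=3: (−1)^1·6.0000/(6)·0.9749^0·0.2225^4 = -0.002450
d^2_{-1,1}(0.4487) = +0.141133 -0.002450 = +0.138684
Phases: e^{-i·(-1)·3.9298}=-0.705118-0.709090i, e^{-i·(1)·2.9226}=-0.976117-0.217246i ⇒ D=+0.074089+0.117235i

Re=0.0741 Im=0.1172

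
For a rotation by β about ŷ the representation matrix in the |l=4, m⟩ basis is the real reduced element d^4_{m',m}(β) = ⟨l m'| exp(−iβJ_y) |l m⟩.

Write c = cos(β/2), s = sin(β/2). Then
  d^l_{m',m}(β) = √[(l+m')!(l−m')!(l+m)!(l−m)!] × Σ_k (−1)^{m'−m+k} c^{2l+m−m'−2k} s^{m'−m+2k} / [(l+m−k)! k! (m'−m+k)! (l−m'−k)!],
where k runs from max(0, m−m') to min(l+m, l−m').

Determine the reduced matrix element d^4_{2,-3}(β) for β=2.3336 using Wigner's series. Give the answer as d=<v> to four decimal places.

d^4_{2,-3}(β=2.3336) via Wigner's sum:
Half-angle: c=0.393096, s=0.919497. N=√(720·2·1·5040)=2693.993318
k∈{0,1} keeps every argument non-negative
  k=0: (−1)^5·2693.9933/(240)·0.3931^3·0.9195^5 = -0.448161
  k=1: (−1)^6·2693.9933/(720)·0.3931^1·0.9195^7 = +0.817365
d^4_{2,-3}(2.3336) = -0.448161 +0.817365 = +0.369205

d=0.3692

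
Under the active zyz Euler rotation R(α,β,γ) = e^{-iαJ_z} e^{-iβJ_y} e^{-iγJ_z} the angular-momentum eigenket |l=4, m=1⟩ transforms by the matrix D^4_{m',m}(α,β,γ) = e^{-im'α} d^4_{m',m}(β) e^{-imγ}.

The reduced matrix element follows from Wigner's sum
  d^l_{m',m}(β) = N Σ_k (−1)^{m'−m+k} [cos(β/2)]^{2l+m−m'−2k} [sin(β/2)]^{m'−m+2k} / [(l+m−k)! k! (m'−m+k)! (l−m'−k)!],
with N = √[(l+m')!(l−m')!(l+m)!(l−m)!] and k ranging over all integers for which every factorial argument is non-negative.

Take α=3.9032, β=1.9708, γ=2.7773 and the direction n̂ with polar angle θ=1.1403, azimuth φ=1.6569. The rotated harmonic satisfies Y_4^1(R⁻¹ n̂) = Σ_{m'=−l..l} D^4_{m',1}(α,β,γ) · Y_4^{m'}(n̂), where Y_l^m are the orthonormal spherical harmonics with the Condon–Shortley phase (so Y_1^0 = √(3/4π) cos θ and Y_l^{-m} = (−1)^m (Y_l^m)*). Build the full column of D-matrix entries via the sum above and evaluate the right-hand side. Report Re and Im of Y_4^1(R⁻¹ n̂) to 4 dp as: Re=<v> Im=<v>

Re=-0.0095 Im=0.0686

Need the full column D^4_{m',1} for m'=−4..4 at α=3.9032, β=1.9708, γ=2.7773.
cos(β/2)=0.552530, sin(β/2)=0.833493
d^4_{-4,1}: single k=5 term ⇒ +0.507775;  D = +0.489496+0.135013i
d^4_{-3,1}: k∈[4..5] ⇒ +0.595045 -0.812445 = -0.217400;  D = +0.191565-0.102789i
d^4_{-2,1}: k∈[3..5] ⇒ +0.421696 -1.439407 +0.655098 = -0.362613;  D = -0.112933+0.344578i
d^4_{-1,1}: k∈[2..5] ⇒ +0.197669 -1.349436 +1.535376 -0.232925 = +0.150685;  D = +0.064849+0.136016i
d^4_{0,1}: k∈[1..4] ⇒ +0.058601 -0.800112 +1.820721 -0.690534 = +0.388677;  D = -0.363170-0.138481i
d^4_{1,1}: k∈[0..3] ⇒ +0.008687 -0.296503 +1.349436 -1.023584 = +0.038035;  D = +0.035072-0.014717i
d^4_{2,1}: k∈[0..2] ⇒ -0.055594 +0.632544 -0.959604 = -0.382654;  D = +0.153187-0.350654i
d^4_{3,1}: k∈[0..1] ⇒ +0.156895 -0.595045 = -0.438150;  D = +0.150131+0.411627i
d^4_{4,1}: single k=0 term ⇒ -0.223141;  D = -0.200000-0.098954i
Y_4^{m'}(θ=1.1403,φ=1.6569) and Σ D·Y over m':
  (+0.4895+0.1350i)·(+0.2841-0.1019i)  (+0.1916-0.1028i)·(+0.1001+0.3790i)  (-0.1129+0.3446i)·(-0.0596+0.0104i)  (+0.0648+0.1360i)·(+0.0275+0.3183i)  (-0.3632-0.1385i)·(-0.1230+0.0000i)  (+0.0351-0.0147i)·(-0.0275+0.3183i)  (+0.1532-0.3507i)·(-0.0596-0.0104i)  (+0.1501+0.4116i)·(-0.1001+0.3790i)  (-0.2000-0.0990i)·(+0.2841+0.1019i)
Y_4^1(R⁻¹ n̂) = -0.009540+0.068565i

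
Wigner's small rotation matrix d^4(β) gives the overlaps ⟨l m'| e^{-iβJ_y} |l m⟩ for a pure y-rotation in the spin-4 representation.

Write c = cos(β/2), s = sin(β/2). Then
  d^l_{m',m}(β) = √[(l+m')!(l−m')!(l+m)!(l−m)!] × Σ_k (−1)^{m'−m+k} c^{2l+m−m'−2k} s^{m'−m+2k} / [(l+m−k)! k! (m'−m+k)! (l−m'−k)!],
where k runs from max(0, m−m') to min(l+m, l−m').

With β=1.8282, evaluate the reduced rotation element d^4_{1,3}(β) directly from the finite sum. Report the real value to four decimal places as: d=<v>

d=-0.4653

d^4_{1,3}(β=1.8282) via Wigner's sum:
With c≡cos(β/2)=0.610504 and s≡sin(β/2)=0.792013, N=[120·6·5040·1]^{1/2}=1904.940944
k∈{2,3} keeps every argument non-negative
  k=2: (−1)^0·1904.9409/(240)·0.6105^6·0.7920^2 = +0.257789
  k=3: (−1)^1·1904.9409/(144)·0.6105^4·0.7920^4 = -0.723107
d^4_{1,3}(1.8282) = +0.257789 -0.723107 = -0.465317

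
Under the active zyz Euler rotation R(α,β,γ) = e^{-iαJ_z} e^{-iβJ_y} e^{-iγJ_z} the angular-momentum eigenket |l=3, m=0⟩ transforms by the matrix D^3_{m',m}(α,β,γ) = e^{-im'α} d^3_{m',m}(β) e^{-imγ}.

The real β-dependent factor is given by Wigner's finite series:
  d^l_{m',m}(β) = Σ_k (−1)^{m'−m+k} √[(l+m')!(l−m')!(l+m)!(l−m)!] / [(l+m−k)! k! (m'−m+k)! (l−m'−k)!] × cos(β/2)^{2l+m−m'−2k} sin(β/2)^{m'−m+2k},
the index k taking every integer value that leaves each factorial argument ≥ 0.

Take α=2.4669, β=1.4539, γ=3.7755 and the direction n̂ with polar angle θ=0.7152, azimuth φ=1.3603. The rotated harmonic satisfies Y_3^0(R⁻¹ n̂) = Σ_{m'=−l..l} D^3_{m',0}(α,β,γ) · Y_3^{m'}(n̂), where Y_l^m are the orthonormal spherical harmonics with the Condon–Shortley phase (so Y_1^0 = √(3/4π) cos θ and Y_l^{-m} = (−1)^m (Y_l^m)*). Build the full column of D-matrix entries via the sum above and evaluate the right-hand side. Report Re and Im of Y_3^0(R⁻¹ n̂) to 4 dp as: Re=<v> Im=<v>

Need the full column D^3_{m',0} for m'=−3..3 at α=2.4669, β=1.4539, γ=3.7755.
cos(β/2)=0.747205, sin(β/2)=0.664594
d^3_{-3,0}: single k=3 term ⇒ +0.547650;  D = +0.239826+0.492345i
d^3_{-2,0}: k∈[2..3] ⇒ +0.754105 -0.596575 = +0.157530;  D = +0.034595-0.153685i
d^3_{-1,0}: k∈[1..3] ⇒ +0.536223 -1.272623 +0.335592 = -0.400808;  D = +0.312991-0.250368i
d^3_{0,0}: k∈[0..3] ⇒ +0.174036 -1.239121 +0.980273 -0.086166 = -0.170979;  D = -0.170979+0.000000i
d^3_{1,0}: k∈[0..2] ⇒ -0.536223 +1.272623 -0.335592 = +0.400808;  D = -0.312991-0.250368i
d^3_{2,0}: k∈[0..1] ⇒ +0.754105 -0.596575 = +0.157530;  D = +0.034595+0.153685i
d^3_{3,0}: single k=0 term ⇒ -0.547650;  D = -0.239826+0.492345i
Y_3^{m'}(θ=0.7152,φ=1.3603) and Σ D·Y over m':
  (+0.2398+0.4923i)·(-0.0695+0.0950i)  (+0.0346-0.1537i)·(-0.3028-0.1356i)  (+0.3130-0.2504i)·(+0.0819-0.3834i)  (-0.1710+0.0000i)·(-0.0423+0.0000i)  (-0.3130-0.2504i)·(-0.0819-0.3834i)  (+0.0346+0.1537i)·(-0.3028+0.1356i)  (-0.2398+0.4923i)·(+0.0695+0.0950i)
Y_3^0(R⁻¹ n̂) = -0.322923-0.000000i

Re=-0.3229 Im=0.0000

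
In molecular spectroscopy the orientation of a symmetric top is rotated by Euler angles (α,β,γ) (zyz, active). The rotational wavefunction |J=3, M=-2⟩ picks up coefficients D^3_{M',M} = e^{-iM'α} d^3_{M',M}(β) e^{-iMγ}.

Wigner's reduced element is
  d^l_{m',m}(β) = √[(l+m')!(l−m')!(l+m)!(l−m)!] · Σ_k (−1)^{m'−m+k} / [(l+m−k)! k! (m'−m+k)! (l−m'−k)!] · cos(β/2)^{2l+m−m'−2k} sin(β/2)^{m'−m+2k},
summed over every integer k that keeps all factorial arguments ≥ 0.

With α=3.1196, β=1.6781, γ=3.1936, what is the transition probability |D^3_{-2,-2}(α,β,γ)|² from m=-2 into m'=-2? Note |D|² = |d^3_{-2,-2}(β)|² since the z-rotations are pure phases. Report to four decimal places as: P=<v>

P=0.2141

D^3_{-2,-2}(3.1196,1.6781,3.1936) = e^{-i·-2·3.1196}·d^3_{-2,-2}(1.6781)·e^{-i·-2·3.1936}. Compute d first:
With c≡cos(β/2)=0.668170 and s≡sin(β/2)=0.744009, N=[1·120·1·120]^{1/2}=120.000000
k∈{0,1} keeps every argument non-negative
  k=0: (−1)^0·120.0000/(120)·0.6682^6·0.7440^0 = +0.088986
  k=1: (−1)^1·120.0000/(24)·0.6682^4·0.7440^2 = -0.551663
d^3_{-2,-2}(1.6781) = +0.088986 -0.551663 = -0.462677
|D^3_{-2,-2}|² = |d^3_{-2,-2}(β)|² = (-0.462677)² = 0.214070 (the z-rotation phases have unit modulus)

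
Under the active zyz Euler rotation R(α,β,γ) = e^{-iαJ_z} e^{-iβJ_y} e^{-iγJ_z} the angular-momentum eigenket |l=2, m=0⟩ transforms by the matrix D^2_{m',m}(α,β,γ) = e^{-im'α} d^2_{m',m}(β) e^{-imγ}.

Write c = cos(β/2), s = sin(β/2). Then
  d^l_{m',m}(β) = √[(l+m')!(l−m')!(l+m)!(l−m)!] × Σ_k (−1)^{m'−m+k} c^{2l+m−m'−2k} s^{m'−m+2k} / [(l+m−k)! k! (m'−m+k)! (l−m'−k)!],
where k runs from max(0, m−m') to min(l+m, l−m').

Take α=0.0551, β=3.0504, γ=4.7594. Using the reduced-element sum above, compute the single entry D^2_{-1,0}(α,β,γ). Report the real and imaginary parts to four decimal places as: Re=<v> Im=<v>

First d^2_{-1,0}(β=3.0504), then the phase factors e^{-i(-1)α} and e^{-i(0)γ}:
c=cos(3.0504/2)=0.045581, s=sin(3.0504/2)=0.998961; N=√[1·6·2·2]=4.898979
k: max(0,(0)−(-1))=1 … min(2+(0),2−(-1))=2
  k=1: (−1)^0·4.8990/(2)·0.0456^3·0.9990^1 = +0.000232
  k=2: (−1)^1·4.8990/(2)·0.0456^1·0.9990^3 = -0.111301
d^2_{-1,0}(3.0504) = +0.000232 -0.111301 = -0.111070
Attach z-rotation phases: D = e^{-i(-1)(0.0551)}·(-0.111070)·e^{-i(0)(4.7594)} = -0.110901-0.006117i

Re=-0.1109 Im=-0.0061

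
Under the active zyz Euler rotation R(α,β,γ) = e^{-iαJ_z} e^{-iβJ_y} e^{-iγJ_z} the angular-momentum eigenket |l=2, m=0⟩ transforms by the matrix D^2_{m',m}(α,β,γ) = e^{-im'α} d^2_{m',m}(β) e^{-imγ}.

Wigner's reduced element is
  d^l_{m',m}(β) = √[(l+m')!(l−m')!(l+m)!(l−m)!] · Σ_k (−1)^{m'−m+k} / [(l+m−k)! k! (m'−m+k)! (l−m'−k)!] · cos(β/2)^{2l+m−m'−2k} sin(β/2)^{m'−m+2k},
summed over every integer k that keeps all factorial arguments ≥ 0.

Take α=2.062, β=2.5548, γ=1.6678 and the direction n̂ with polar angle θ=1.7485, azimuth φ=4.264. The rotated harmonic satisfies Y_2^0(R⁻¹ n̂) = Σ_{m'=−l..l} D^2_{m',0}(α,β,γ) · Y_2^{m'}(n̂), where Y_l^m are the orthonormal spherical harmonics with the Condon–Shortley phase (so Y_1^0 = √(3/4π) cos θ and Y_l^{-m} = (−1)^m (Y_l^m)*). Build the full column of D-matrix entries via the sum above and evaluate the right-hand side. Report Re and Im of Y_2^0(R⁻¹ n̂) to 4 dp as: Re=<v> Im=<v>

Need the full column D^2_{m',0} for m'=−2..2 at α=2.062, β=2.5548, γ=1.6678.
cos(β/2)=0.289205, sin(β/2)=0.957267
d^2_{-2,0}: single k=2 term ⇒ +0.187739;  D = -0.104199-0.156168i
d^2_{-1,0}: k∈[1..2] ⇒ +0.056719 -0.621414 = -0.564695;  D = +0.266360-0.497929i
d^2_{0,0}: k∈[0..2] ⇒ +0.006996 -0.306576 +0.839716 = +0.540136;  D = +0.540136+0.000000i
d^2_{1,0}: k∈[0..1] ⇒ -0.056719 +0.621414 = +0.564695;  D = -0.266360-0.497929i
d^2_{2,0}: single k=0 term ⇒ +0.187739;  D = -0.104199+0.156168i
Y_2^{m'}(θ=1.7485,φ=4.264) and Σ D·Y over m':
  (-0.1042-0.1562i)·(-0.2336-0.2924i)  (+0.2664-0.4979i)·(+0.0583-0.1211i)  (+0.5401+0.0000i)·(-0.2858+0.0000i)  (-0.2664-0.4979i)·(-0.0583-0.1211i)  (-0.1042+0.1562i)·(-0.2336+0.2924i)
Y_2^0(R⁻¹ n̂) = -0.286614+0.000000i

Re=-0.2866 Im=0.0000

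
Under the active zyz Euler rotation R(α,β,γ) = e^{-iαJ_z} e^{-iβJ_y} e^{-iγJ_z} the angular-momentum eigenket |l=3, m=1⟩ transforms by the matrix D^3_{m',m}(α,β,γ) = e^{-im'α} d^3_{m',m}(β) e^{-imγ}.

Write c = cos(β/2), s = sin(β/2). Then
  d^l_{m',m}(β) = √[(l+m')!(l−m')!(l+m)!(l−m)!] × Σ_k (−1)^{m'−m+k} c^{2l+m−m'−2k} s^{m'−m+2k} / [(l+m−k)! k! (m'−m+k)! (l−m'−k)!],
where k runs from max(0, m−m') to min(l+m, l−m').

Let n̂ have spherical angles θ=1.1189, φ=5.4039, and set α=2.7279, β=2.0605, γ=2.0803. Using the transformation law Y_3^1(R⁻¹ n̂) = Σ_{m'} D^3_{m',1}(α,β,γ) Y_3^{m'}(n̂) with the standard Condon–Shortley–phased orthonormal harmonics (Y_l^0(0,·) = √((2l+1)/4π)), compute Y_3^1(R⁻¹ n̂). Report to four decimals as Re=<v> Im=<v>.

Need the full column D^3_{m',1} for m'=−3..3 at α=2.7279, β=2.0605, γ=2.0803.
cos(β/2)=0.514605, sin(β/2)=0.857428
d^3_{-3,1}: single k=4 term ⇒ +0.554348;  D = +0.545413-0.099128i
d^3_{-2,1}: k∈[3..4] ⇒ +0.543304 -0.754156 = -0.210851;  D = +0.205109+0.048871i
d^3_{-1,1}: k∈[2..4] ⇒ +0.309343 -1.145057 +0.397361 = -0.438353;  D = -0.349601-0.264447i
d^3_{0,1}: k∈[1..3] ⇒ +0.107190 -0.892740 +0.826136 = +0.040586;  D = -0.019796-0.035431i
d^3_{1,1}: k∈[0..2] ⇒ +0.018571 -0.412458 +0.858793 = +0.464906;  D = +0.044475+0.462774i
d^3_{2,1}: k∈[0..1] ⇒ -0.097851 +0.543304 = +0.445453;  D = +0.139229-0.423136i
d^3_{3,1}: single k=0 term ⇒ +0.199680;  D = -0.133395+0.148587i
Y_3^{m'}(θ=1.1189,φ=5.4039) and Σ D·Y over m':
  (+0.5454-0.0991i)·(-0.2660+0.1466i)  (+0.2051+0.0489i)·(-0.0674+0.3548i)  (-0.3496-0.2644i)·(-0.0086-0.0104i)  (-0.0198-0.0354i)·(-0.3335+0.0000i)  (+0.0445+0.4628i)·(+0.0086-0.0104i)  (+0.1392-0.4231i)·(-0.0674-0.3548i)  (-0.1334+0.1486i)·(+0.2660+0.1466i)
Y_3^1(R⁻¹ n̂) = -0.366464+0.196207i

Re=-0.3665 Im=0.1962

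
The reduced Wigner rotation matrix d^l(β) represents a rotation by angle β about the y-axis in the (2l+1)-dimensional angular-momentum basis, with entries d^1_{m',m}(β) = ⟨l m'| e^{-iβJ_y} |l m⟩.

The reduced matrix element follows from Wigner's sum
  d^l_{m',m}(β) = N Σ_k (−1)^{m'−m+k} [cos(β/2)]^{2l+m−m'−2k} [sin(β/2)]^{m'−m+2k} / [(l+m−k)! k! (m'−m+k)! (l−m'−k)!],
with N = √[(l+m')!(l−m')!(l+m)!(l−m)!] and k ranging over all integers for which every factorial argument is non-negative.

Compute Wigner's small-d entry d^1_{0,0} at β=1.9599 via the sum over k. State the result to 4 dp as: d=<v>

d^1_{0,0}(β=1.9599) via Wigner's sum:
c=cos(1.9599/2)=0.557064, s=sin(1.9599/2)=0.830470; N=√[1·1·1·1]=1.000000
k: max(0,(0)−(0))=0 … min(1+(0),1−(0))=1
  k=0: (−1)^0·1.0000/(1)·0.5571^2·0.8305^0 = +0.310320
  k=1: (−1)^1·1.0000/(1)·0.5571^0·0.8305^2 = -0.689680
d^1_{0,0}(1.9599) = +0.310320 -0.689680 = -0.379359

d=-0.3794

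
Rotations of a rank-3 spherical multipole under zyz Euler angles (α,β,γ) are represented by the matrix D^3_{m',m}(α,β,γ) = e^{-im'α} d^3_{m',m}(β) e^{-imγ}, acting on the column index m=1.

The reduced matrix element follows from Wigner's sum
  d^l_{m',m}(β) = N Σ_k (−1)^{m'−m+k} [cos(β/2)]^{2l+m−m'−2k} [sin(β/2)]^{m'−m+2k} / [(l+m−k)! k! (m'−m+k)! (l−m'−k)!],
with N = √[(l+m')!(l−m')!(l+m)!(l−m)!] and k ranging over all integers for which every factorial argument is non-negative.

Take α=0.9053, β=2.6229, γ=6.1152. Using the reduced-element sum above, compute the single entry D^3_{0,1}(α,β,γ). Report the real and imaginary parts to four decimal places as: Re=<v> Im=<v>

First d^3_{0,1}(β=2.6229), then the phase factors e^{-i(0)α} and e^{-i(1)γ}:
Half-angle: c=0.256449, s=0.966558. N=√(6·6·24·2)=41.569219
Admissible k: 1..3 (factorial args all ≥0)
  k=1: (−1)^0·41.5692/(12)·0.2564^5·0.9666^1 = +0.003714
  k=2: (−1)^1·41.5692/(4)·0.2564^3·0.9666^3 = -0.158270
  k=3: (−1)^2·41.5692/(12)·0.2564^1·0.9666^5 = +0.749429
d^3_{0,1}(2.6229) = +0.003714 -0.158270 +0.749429 = +0.594873
Attach z-rotation phases: D = e^{-i(0)(0.9053)}·(+0.594873)·e^{-i(1)(6.1152)} = +0.586500+0.099461i

Re=0.5865 Im=0.0995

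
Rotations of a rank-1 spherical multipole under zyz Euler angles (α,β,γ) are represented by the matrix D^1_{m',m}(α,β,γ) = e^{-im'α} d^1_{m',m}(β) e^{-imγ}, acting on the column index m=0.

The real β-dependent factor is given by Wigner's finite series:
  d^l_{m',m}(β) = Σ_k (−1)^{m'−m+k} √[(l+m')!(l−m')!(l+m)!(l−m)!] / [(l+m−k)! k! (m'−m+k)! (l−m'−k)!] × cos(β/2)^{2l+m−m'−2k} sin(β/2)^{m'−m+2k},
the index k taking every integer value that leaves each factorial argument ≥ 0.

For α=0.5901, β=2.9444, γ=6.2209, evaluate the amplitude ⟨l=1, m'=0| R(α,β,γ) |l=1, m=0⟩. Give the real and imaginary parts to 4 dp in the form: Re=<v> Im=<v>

Re=-0.9806 Im=0.0000

Split into d^1_{0,0}(β=2.9444) × two z-phases.
c=cos(2.9444/2)=0.098437, s=sin(2.9444/2)=0.995143; N=√[1·1·1·1]=1.000000
The bounds max(0,m−m')=0 and min(l+m,l−m')=1 give 2 terms
  k=0: (−1)^0·1.0000/(1)·0.0984^2·0.9951^0 = +0.009690
  k=1: (−1)^1·1.0000/(1)·0.0984^0·0.9951^2 = -0.990310
d^1_{0,0}(2.9444) = +0.009690 -0.990310 = -0.980620
D = (+1.000000+0.000000i)·(-0.980620)·(+1.000000+0.000000i) = -0.980620+0.000000i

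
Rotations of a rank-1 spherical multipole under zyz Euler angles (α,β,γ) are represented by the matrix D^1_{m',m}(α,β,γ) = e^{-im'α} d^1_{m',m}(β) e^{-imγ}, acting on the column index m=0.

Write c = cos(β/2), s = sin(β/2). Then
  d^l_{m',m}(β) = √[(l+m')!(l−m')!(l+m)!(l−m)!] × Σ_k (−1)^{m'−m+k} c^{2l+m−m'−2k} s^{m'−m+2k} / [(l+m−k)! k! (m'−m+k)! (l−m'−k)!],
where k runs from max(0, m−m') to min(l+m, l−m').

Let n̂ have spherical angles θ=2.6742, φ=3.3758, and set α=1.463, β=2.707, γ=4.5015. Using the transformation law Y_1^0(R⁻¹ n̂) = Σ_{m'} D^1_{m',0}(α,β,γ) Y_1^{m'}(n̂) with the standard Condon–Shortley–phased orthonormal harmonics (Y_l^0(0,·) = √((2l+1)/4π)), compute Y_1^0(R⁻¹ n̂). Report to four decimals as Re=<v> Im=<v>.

Need the full column D^1_{m',0} for m'=−1..1 at α=1.463, β=2.707, γ=4.5015.
cos(β/2)=0.215590, sin(β/2)=0.976484
d^1_{-1,0}: single k=1 term ⇒ +0.297721;  D = +0.032031+0.295993i
d^1_{0,0}: k∈[0..1] ⇒ +0.046479 -0.953521 = -0.907042;  D = -0.907042+0.000000i
d^1_{1,0}: single k=0 term ⇒ -0.297721;  D = -0.032031+0.295993i
Y_1^{m'}(θ=2.6742,φ=3.3758) and Σ D·Y over m':
  (+0.0320+0.2960i)·(-0.1514+0.0361i)  (-0.9070+0.0000i)·(-0.4362+0.0000i)  (-0.0320+0.2960i)·(+0.1514+0.0361i)
Y_1^0(R⁻¹ n̂) = +0.364564+0.000000i

Re=0.3646 Im=0.0000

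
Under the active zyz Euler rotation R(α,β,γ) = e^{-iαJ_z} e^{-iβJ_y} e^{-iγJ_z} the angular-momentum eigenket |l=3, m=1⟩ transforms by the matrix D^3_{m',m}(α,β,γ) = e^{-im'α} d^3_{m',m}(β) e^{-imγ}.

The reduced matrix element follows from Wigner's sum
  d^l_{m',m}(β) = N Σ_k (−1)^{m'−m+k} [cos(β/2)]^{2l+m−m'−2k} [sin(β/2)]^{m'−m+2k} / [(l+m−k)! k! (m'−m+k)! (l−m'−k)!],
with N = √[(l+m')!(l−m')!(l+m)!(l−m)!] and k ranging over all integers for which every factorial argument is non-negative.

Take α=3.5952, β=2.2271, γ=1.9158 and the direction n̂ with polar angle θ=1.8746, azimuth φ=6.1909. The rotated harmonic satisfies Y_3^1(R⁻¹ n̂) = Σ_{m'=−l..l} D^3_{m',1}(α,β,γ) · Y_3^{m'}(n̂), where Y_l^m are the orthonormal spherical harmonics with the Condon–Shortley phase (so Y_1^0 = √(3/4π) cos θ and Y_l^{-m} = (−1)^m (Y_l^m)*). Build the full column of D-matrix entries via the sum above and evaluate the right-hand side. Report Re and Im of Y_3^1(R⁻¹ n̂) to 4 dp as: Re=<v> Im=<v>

Need the full column D^3_{m',1} for m'=−3..3 at α=3.5952, β=2.2271, γ=1.9158.
cos(β/2)=0.441479, sin(β/2)=0.897272
d^3_{-3,1}: single k=4 term ⇒ +0.489284;  D = -0.415849+0.257816i
d^3_{-2,1}: k∈[3..4] ⇒ +0.393126 -0.811951 = -0.418825;  D = -0.223258+0.354358i
d^3_{-1,1}: k∈[2..4] ⇒ +0.183501 -1.010662 +0.521847 = -0.305313;  D = +0.033093-0.303514i
d^3_{0,1}: k∈[1..3] ⇒ +0.052127 -0.645972 +0.889447 = +0.295603;  D = -0.099973-0.278184i
d^3_{1,1}: k∈[0..2] ⇒ +0.007404 -0.244668 +0.757996 = +0.520732;  D = +0.373046+0.363316i
d^3_{2,1}: k∈[0..1] ⇒ -0.047585 +0.393126 = +0.345541;  D = -0.328154-0.108229i
d^3_{3,1}: single k=0 term ⇒ +0.118450;  D = +0.117371-0.015946i
Y_3^{m'}(θ=1.8746,φ=6.1909) and Σ D·Y over m':
  (-0.4158+0.2578i)·(+0.3487+0.0991i)  (-0.2233+0.3544i)·(-0.2736-0.0511i)  (+0.0331-0.3035i)·(-0.1697-0.0157i)  (-0.1000-0.2782i)·(+0.2850+0.0000i)  (+0.3730+0.3633i)·(+0.1697-0.0157i)  (-0.3282-0.1082i)·(-0.2736+0.0511i)  (+0.1174-0.0159i)·(-0.3487+0.0991i)
Y_3^1(R⁻¹ n̂) = -0.005239+0.020665i

Re=-0.0052 Im=0.0207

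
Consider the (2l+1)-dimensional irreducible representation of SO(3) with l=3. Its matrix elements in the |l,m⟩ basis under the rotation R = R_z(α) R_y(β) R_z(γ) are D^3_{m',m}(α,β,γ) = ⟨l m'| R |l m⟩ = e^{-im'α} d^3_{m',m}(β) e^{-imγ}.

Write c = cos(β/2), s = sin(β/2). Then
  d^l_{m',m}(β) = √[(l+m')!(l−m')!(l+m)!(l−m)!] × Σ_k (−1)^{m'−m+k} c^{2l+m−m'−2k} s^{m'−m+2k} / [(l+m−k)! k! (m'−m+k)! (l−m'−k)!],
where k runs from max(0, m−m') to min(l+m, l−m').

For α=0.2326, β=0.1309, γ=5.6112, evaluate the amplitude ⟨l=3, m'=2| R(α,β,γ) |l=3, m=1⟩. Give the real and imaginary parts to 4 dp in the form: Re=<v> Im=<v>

Re=-0.1985 Im=-0.0417

Split into d^3_{2,1}(β=0.1309) × two z-phases.
Half-angle: c=0.997859, s=0.065403. N=√(120·1·24·2)=75.894664
k: max(0,(1)−(2))=0 … min(3+(1),3−(2))=1
  k=0: (−1)^1·75.8947/(24)·0.9979^5·0.0654^1 = -0.204619
  k=1: (−1)^2·75.8947/(12)·0.9979^3·0.0654^3 = +0.001758
d^3_{2,1}(0.1309) = -0.204619 +0.001758 = -0.202861
Attach z-rotation phases: D = e^{-i(2)(0.2326)}·(-0.202861)·e^{-i(1)(5.6112)} = -0.198539-0.041650i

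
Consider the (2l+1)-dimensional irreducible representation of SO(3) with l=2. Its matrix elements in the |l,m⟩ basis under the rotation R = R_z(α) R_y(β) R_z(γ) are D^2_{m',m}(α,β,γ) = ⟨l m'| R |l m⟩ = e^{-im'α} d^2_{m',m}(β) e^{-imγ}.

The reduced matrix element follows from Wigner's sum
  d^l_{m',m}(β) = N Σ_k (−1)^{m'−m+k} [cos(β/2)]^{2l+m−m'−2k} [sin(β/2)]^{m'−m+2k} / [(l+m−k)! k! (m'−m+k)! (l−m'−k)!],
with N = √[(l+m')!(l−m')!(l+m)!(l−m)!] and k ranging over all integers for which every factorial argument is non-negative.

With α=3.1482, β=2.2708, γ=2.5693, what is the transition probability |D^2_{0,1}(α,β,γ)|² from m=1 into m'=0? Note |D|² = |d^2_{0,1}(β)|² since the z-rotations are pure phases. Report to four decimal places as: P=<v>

P=0.3642

First d^2_{0,1}(β=2.2708), then the phase factors e^{-i(0)α} and e^{-i(1)γ}:
Half-angle: c=0.421770, s=0.906703. N=√(2·2·6·1)=4.898979
The bounds max(0,m−m')=1 and min(l+m,l−m')=2 give 2 terms
  k=1: (−1)^0·4.8990/(2)·0.4218^3·0.9067^1 = +0.166635
  k=2: (−1)^1·4.8990/(2)·0.4218^1·0.9067^3 = -0.770098
d^2_{0,1}(2.2708) = +0.166635 -0.770098 = -0.603463
|D^2_{0,1}|² = |d^2_{0,1}(β)|² = (-0.603463)² = 0.364168 (the z-rotation phases have unit modulus)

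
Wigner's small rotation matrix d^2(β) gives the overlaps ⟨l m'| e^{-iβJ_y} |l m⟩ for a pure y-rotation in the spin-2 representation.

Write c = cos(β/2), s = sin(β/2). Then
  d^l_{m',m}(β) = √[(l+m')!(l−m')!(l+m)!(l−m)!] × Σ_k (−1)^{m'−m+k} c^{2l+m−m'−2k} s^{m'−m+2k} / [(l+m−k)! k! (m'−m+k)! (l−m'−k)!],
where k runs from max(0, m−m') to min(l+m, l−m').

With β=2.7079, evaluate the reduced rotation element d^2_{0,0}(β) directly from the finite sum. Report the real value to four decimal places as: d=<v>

d=0.7351

d^2_{0,0}(β=2.7079) via Wigner's sum:
c=cos(2.7079/2)=0.215151, s=sin(2.7079/2)=0.976581; N=√[2·2·2·2]=4.000000
Admissible k: 0..2 (factorial args all ≥0)
  k=0: (−1)^0·4.0000/(4)·0.2152^4·0.9766^0 = +0.002143
  k=1: (−1)^1·4.0000/(1)·0.2152^2·0.9766^2 = -0.176589
  k=2: (−1)^2·4.0000/(4)·0.2152^0·0.9766^4 = +0.909563
d^2_{0,0}(2.7079) = +0.002143 -0.176589 +0.909563 = +0.735117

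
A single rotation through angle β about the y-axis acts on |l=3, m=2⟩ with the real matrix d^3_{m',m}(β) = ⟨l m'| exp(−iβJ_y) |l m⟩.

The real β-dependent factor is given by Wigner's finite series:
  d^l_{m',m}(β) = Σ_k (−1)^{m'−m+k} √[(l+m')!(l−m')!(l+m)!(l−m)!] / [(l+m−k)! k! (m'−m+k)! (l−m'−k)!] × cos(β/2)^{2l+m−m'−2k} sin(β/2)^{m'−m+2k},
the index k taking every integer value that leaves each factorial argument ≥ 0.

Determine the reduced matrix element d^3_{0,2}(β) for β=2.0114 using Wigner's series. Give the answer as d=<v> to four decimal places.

d^3_{0,2}(β=2.0114) via Wigner's sum:
c=cos(2.0114/2)=0.535497, s=sin(2.0114/2)=0.844537; N=√[6·6·120·1]=65.726707
Admissible k: 2..3 (factorial args all ≥0)
  k=2: (−1)^0·65.7267/(12)·0.5355^4·0.8445^2 = +0.321238
  k=3: (−1)^1·65.7267/(12)·0.5355^2·0.8445^4 = -0.799005
d^3_{0,2}(2.0114) = +0.321238 -0.799005 = -0.477768

d=-0.4778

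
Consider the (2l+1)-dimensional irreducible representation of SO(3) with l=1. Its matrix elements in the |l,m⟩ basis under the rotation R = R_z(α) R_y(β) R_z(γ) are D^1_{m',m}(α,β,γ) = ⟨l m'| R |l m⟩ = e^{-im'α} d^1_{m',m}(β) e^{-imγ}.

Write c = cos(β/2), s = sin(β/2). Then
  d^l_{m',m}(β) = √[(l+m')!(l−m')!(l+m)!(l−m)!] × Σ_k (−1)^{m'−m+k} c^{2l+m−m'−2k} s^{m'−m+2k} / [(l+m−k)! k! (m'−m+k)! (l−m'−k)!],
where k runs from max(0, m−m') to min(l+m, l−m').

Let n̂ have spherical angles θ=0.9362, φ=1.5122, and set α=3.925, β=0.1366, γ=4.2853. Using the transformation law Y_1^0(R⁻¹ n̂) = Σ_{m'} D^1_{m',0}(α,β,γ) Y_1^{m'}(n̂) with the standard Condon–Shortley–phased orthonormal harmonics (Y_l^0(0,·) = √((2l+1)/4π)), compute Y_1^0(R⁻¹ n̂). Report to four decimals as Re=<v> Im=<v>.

Need the full column D^1_{m',0} for m'=−1..1 at α=3.925, β=0.1366, γ=4.2853.
cos(β/2)=0.997668, sin(β/2)=0.068247
d^1_{-1,0}: single k=1 term ⇒ +0.096291;  D = -0.068223-0.067952i
d^1_{0,0}: k∈[0..1] ⇒ +0.995342 -0.004658 = +0.990685;  D = +0.990685+0.000000i
d^1_{1,0}: single k=0 term ⇒ -0.096291;  D = +0.068223-0.067952i
Y_1^{m'}(θ=0.9362,φ=1.5122) and Σ D·Y over m':
  (-0.0682-0.0680i)·(+0.0163-0.2778i)  (+0.9907+0.0000i)·(+0.2897+0.0000i)  (+0.0682-0.0680i)·(-0.0163-0.2778i)
Y_1^0(R⁻¹ n̂) = +0.247000+0.000000i

Re=0.2470 Im=0.0000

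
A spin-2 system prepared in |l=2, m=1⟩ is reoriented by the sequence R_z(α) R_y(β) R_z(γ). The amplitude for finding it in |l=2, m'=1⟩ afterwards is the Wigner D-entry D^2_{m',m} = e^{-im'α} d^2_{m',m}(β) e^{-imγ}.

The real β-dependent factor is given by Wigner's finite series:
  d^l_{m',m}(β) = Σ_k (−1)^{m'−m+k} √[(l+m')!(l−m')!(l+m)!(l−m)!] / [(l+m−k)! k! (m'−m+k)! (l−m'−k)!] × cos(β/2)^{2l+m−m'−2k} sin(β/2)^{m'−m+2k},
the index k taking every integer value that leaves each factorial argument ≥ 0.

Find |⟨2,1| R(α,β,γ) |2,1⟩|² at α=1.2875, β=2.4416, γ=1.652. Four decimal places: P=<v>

First d^2_{1,1}(β=2.4416), then the phase factors e^{-i(1)α} and e^{-i(1)γ}:
Half-angle: c=0.342894, s=0.939374. N=√(6·1·6·1)=6.000000
k∈{0,1} keeps every argument non-negative
  k=0: (−1)^0·6.0000/(6)·0.3429^4·0.9394^0 = +0.013824
  k=1: (−1)^1·6.0000/(2)·0.3429^2·0.9394^2 = -0.311257
d^2_{1,1}(2.4416) = +0.013824 -0.311257 = -0.297433
|D^2_{1,1}|² = |d^2_{1,1}(β)|² = (-0.297433)² = 0.088466 (the z-rotation phases have unit modulus)

P=0.0885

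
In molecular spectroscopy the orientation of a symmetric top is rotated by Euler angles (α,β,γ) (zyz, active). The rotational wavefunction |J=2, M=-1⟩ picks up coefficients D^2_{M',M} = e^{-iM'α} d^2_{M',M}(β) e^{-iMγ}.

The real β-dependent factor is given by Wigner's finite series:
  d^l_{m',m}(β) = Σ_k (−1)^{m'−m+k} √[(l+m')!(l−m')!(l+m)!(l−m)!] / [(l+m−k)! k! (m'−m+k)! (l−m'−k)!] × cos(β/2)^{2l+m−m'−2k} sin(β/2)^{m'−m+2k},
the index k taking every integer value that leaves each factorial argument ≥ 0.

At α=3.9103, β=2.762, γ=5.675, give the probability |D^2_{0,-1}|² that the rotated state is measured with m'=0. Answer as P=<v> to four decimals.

Split into d^2_{0,-1}(β=2.762) × two z-phases.
With c≡cos(β/2)=0.188659 and s≡sin(β/2)=0.982043, N=[2·2·1·6]^{1/2}=4.898979
Admissible k: 0..1 (factorial args all ≥0)
  k=0: (−1)^1·4.8990/(2)·0.1887^3·0.9820^1 = -0.016152
  k=1: (−1)^2·4.8990/(2)·0.1887^1·0.9820^3 = +0.437667
d^2_{0,-1}(2.762) = -0.016152 +0.437667 = +0.421515
|D^2_{0,-1}|² = |d^2_{0,-1}(β)|² = (+0.421515)² = 0.177675 (the z-rotation phases have unit modulus)

P=0.1777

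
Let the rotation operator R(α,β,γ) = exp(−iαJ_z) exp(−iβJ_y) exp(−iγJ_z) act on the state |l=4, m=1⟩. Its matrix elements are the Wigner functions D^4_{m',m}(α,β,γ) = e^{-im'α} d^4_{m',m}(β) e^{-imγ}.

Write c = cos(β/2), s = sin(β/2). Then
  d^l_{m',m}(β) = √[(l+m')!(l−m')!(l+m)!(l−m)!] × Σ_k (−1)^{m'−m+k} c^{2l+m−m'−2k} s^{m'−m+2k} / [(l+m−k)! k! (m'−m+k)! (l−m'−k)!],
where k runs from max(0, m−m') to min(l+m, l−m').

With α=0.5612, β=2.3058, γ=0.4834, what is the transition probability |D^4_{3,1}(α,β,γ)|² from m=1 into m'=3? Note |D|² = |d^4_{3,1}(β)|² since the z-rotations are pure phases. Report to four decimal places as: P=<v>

P=0.0487

D^4_{3,1}(0.5612,2.3058,0.4834) = e^{-i·3·0.5612}·d^4_{3,1}(2.3058)·e^{-i·1·0.4834}. Compute d first:
c=cos(2.3058/2)=0.405839, s=sin(2.3058/2)=0.913945; N=√[5040·1·120·6]=1904.940944
The bounds max(0,m−m')=0 and min(l+m,l−m')=1 give 2 terms
  k=0: (−1)^2·1904.9409/(240)·0.4058^6·0.9139^2 = +0.029623
  k=1: (−1)^3·1904.9409/(144)·0.4058^4·0.9139^4 = -0.250387
d^4_{3,1}(2.3058) = +0.029623 -0.250387 = -0.220764
|D^4_{3,1}|² = |d^4_{3,1}(β)|² = (-0.220764)² = 0.048737 (the z-rotation phases have unit modulus)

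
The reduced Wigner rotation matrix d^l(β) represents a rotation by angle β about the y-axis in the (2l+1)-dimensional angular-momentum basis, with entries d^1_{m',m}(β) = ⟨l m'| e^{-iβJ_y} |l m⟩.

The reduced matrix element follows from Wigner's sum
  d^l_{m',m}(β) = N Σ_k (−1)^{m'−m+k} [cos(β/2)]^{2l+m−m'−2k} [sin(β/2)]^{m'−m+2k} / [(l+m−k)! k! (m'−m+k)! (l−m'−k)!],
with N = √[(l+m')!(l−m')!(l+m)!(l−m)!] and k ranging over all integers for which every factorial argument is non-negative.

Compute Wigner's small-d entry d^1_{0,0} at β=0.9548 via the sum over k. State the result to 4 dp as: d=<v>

d=0.5778

d^1_{0,0}(β=0.9548) via Wigner's sum:
With c≡cos(β/2)=0.888193 and s≡sin(β/2)=0.459471, N=[1·1·1·1]^{1/2}=1.000000
k∈{0,1} keeps every argument non-negative
  k=0: (−1)^0·1.0000/(1)·0.8882^2·0.4595^0 = +0.788886
  k=1: (−1)^1·1.0000/(1)·0.8882^0·0.4595^2 = -0.211114
d^1_{0,0}(0.9548) = +0.788886 -0.211114 = +0.577772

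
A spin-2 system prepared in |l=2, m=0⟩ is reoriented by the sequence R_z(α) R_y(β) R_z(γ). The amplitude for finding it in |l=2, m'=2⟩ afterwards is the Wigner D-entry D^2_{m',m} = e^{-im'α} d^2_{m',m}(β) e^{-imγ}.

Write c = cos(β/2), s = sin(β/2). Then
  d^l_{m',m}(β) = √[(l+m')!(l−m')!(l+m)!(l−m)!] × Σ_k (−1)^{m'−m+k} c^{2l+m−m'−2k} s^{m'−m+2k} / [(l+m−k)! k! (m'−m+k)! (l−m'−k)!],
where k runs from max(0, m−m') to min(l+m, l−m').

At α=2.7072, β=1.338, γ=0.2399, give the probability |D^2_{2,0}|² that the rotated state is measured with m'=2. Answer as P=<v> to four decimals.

P=0.3361

D^2_{2,0}(2.7072,1.338,0.2399) = e^{-i·2·2.7072}·d^2_{2,0}(1.338)·e^{-i·0·0.2399}. Compute d first:
Half-angle: c=0.784442, s=0.620202. N=√(24·1·2·2)=9.797959
k∈{0} keeps every argument non-negative
  k=0: (−1)^2·9.7980/(4)·0.7844^2·0.6202^2 = +0.579781
d^2_{2,0}(1.338) = +0.579781
|D^2_{2,0}|² = |d^2_{2,0}(β)|² = (+0.579781)² = 0.336146 (the z-rotation phases have unit modulus)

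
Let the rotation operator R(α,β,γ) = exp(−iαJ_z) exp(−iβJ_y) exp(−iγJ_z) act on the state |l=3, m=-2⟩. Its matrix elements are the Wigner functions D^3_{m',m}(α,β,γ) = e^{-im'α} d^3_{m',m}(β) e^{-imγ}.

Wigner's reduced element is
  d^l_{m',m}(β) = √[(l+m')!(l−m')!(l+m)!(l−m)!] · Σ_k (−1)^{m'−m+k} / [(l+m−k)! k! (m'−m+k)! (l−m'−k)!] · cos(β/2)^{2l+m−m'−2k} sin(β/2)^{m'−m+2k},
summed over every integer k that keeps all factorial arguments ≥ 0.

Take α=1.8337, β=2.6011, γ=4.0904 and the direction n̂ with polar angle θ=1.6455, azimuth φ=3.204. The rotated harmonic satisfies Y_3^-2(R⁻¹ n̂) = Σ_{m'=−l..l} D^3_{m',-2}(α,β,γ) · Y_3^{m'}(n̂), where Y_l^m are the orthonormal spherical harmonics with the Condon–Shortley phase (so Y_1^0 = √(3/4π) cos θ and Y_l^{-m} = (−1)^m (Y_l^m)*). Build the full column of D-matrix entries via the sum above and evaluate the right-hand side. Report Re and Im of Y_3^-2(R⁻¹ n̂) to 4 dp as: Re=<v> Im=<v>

Need the full column D^3_{m',-2} for m'=−3..3 at α=1.8337, β=2.6011, γ=4.0904.
cos(β/2)=0.266969, sin(β/2)=0.963705
d^3_{-3,-2}: single k=1 term ⇒ +0.003201;  D = +0.001408+0.002875i
d^3_{-2,-2}: k∈[0..1] ⇒ +0.000362 -0.023589 = -0.023226;  D = -0.017490+0.015283i
d^3_{-1,-2}: k∈[0..1] ⇒ -0.004133 +0.107707 = +0.103574;  D = -0.086080-0.057601i
d^3_{0,-2}: k∈[0..1] ⇒ +0.025840 -0.336712 = -0.310872;  D = +0.099800-0.294417i
d^3_{1,-2}: k∈[0..1] ⇒ -0.107707 +0.701748 = +0.594041;  D = +0.592828+0.037942i
d^3_{2,-2}: k∈[0..1] ⇒ +0.307375 -0.801060 = -0.493686;  D = +0.097591+0.483944i
d^3_{3,-2}: single k=0 term ⇒ -0.543572;  D = +0.486611-0.242239i
Y_3^{m'}(θ=1.6455,φ=3.204) and Σ D·Y over m':
  (+0.0014+0.0029i)·(-0.4065+0.0770i)  (-0.0175+0.0153i)·(-0.0753+0.0094i)  (-0.0861-0.0576i)·(+0.3127-0.0195i)  (+0.0998-0.2944i)·(+0.0828+0.0000i)  (+0.5928+0.0379i)·(-0.3127-0.0195i)  (+0.0976+0.4839i)·(-0.0753-0.0094i)  (+0.4866-0.2422i)·(+0.4065+0.0770i)
Y_3^-2(R⁻¹ n̂) = +0.009659-0.164867i

Re=0.0097 Im=-0.1649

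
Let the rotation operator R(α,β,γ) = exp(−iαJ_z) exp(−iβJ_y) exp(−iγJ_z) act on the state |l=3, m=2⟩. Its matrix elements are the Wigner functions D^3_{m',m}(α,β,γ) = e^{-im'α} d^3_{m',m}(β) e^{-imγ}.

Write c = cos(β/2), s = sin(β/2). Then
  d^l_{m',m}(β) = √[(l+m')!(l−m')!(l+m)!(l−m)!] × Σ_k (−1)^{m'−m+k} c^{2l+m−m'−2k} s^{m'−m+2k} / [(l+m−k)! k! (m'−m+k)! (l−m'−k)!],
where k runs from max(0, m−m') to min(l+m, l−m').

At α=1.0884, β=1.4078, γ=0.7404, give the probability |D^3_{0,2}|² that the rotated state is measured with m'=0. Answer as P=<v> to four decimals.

P=0.0468

D^3_{0,2}(1.0884,1.4078,0.7404) = e^{-i·0·1.0884}·d^3_{0,2}(1.4078)·e^{-i·2·0.7404}. Compute d first:
Half-angle: c=0.762324, s=0.647196. N=√(6·6·120·1)=65.726707
The bounds max(0,m−m')=2 and min(l+m,l−m')=3 give 2 terms
  k=2: (−1)^0·65.7267/(12)·0.7623^4·0.6472^2 = +0.774801
  k=3: (−1)^1·65.7267/(12)·0.7623^2·0.6472^4 = -0.558447
d^3_{0,2}(1.4078) = +0.774801 -0.558447 = +0.216354
|D^3_{0,2}|² = |d^3_{0,2}(β)|² = (+0.216354)² = 0.046809 (the z-rotation phases have unit modulus)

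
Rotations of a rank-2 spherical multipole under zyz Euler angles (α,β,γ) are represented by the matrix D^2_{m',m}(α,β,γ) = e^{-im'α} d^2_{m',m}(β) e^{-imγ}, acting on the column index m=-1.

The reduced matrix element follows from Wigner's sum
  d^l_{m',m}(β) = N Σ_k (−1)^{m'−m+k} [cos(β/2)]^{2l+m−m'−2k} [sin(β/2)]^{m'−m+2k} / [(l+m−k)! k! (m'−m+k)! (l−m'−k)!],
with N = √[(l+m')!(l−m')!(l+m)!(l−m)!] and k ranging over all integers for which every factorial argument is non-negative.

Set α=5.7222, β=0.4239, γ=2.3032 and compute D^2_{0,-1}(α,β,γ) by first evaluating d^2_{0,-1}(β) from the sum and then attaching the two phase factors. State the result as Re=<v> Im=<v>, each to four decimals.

Split into d^2_{0,-1}(β=0.4239) × two z-phases.
c=cos(0.4239/2)=0.977623, s=sin(0.4239/2)=0.210367; N=√[2·2·1·6]=4.898979
Admissible k: 0..1 (factorial args all ≥0)
  k=0: (−1)^1·4.8990/(2)·0.9776^3·0.2104^1 = -0.481467
  k=1: (−1)^2·4.8990/(2)·0.9776^1·0.2104^3 = +0.022293
d^2_{0,-1}(0.4239) = -0.481467 +0.022293 = -0.459173
D = (+1.000000+0.000000i)·(-0.459173)·(-0.668659+0.743569i) = +0.307030-0.341427i

Re=0.3070 Im=-0.3414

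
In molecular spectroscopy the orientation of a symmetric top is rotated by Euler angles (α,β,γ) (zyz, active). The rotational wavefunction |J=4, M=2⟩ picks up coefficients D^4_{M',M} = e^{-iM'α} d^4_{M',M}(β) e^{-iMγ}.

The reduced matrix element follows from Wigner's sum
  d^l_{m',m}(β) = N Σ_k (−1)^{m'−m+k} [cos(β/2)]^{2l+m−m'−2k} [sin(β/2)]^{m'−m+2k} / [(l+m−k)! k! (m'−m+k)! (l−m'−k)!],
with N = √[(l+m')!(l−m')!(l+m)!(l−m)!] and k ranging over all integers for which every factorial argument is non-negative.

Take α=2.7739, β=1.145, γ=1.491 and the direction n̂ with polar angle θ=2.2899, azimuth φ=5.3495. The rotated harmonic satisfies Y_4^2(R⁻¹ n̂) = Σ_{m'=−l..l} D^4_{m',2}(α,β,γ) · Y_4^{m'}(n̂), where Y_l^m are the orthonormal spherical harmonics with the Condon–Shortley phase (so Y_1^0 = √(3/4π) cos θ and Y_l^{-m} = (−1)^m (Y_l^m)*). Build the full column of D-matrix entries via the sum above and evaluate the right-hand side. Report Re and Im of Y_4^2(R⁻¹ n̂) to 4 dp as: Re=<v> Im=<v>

Need the full column D^4_{m',2} for m'=−4..4 at α=2.7739, β=1.145, γ=1.491.
cos(β/2)=0.840549, sin(β/2)=0.541735
d^4_{-4,2}: single k=6 term ⇒ +0.094499;  D = -0.024259+0.091332i
d^4_{-3,2}: k∈[5..6] ⇒ +0.311035 -0.043066 = +0.267969;  D = +0.157290-0.216950i
d^4_{-2,2}: k∈[4..6] ⇒ +0.644899 -0.214304 +0.007418 = +0.438014;  D = -0.367389+0.238498i
d^4_{-1,2}: k∈[3..5] ⇒ +0.943391 -0.587802 +0.048832 = +0.404422;  D = +0.395697-0.083554i
d^4_{0,2}: k∈[2..4] ⇒ +0.981916 -1.087654 +0.169422 = +0.063684;  D = -0.062875-0.010120i
d^4_{1,2}: k∈[1..3] ⇒ +0.681342 -1.415087 +0.391868 = -0.341877;  D = -0.295442-0.172029i
d^4_{2,2}: k∈[0..2] ⇒ +0.249176 -1.242036 +0.644899 = -0.347961;  D = +0.217662+0.271478i
d^4_{3,2}: k∈[0..1] ⇒ -0.600888 +0.748794 = +0.147906;  D = +0.044856+0.140940i
d^4_{4,2}: single k=0 term ⇒ +0.547686;  D = +0.032605-0.546715i
Y_4^{m'}(θ=2.2899,φ=5.3495) and Σ D·Y over m':
  (-0.0243+0.0913i)·(-0.1176-0.0793i)  (+0.1573-0.2170i)·(+0.3310-0.1173i)  (-0.3674+0.2385i)·(-0.1128+0.3690i)  (+0.3957-0.0836i)·(-0.0052-0.0070i)  (-0.0629-0.0101i)·(-0.3626+0.0000i)  (-0.2954-0.1720i)·(+0.0052-0.0070i)  (+0.2177+0.2715i)·(-0.1128-0.3690i)  (+0.0449+0.1409i)·(-0.3310-0.1173i)  (+0.0326-0.5467i)·(-0.1176+0.0793i)
Y_4^2(R⁻¹ n̂) = +0.124356-0.354978i

Re=0.1244 Im=-0.3550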